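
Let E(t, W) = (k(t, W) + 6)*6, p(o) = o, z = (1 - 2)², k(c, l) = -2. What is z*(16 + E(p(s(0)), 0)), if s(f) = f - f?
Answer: 40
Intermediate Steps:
s(f) = 0
z = 1 (z = (-1)² = 1)
E(t, W) = 24 (E(t, W) = (-2 + 6)*6 = 4*6 = 24)
z*(16 + E(p(s(0)), 0)) = 1*(16 + 24) = 1*40 = 40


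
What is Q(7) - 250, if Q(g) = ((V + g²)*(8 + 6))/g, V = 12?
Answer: -128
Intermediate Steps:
Q(g) = (168 + 14*g²)/g (Q(g) = ((12 + g²)*(8 + 6))/g = ((12 + g²)*14)/g = (168 + 14*g²)/g)
Q(7) - 250 = (14*7 + 168/7) - 250 = (98 + 168*(⅐)) - 250 = (98 + 24) - 250 = 122 - 250 = -128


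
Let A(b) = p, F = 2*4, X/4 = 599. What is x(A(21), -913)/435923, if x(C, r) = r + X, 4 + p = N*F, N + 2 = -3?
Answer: 1483/435923 ≈ 0.0034020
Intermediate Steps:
X = 2396 (X = 4*599 = 2396)
F = 8
N = -5 (N = -2 - 3 = -5)
p = -44 (p = -4 - 5*8 = -4 - 40 = -44)
A(b) = -44
x(C, r) = 2396 + r (x(C, r) = r + 2396 = 2396 + r)
x(A(21), -913)/435923 = (2396 - 913)/435923 = 1483*(1/435923) = 1483/435923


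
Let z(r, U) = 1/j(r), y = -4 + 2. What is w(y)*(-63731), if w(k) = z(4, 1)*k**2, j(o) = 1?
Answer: -254924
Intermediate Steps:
y = -2
z(r, U) = 1 (z(r, U) = 1/1 = 1)
w(k) = k**2 (w(k) = 1*k**2 = k**2)
w(y)*(-63731) = (-2)**2*(-63731) = 4*(-63731) = -254924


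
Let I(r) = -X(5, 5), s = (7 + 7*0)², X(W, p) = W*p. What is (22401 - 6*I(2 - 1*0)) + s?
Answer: 22600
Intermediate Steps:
s = 49 (s = (7 + 0)² = 7² = 49)
I(r) = -25 (I(r) = -5*5 = -1*25 = -25)
(22401 - 6*I(2 - 1*0)) + s = (22401 - 6*(-25)) + 49 = (22401 + 150) + 49 = 22551 + 49 = 22600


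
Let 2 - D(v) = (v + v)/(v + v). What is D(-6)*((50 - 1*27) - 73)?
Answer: -50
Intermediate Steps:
D(v) = 1 (D(v) = 2 - (v + v)/(v + v) = 2 - 2*v/(2*v) = 2 - 2*v*1/(2*v) = 2 - 1*1 = 2 - 1 = 1)
D(-6)*((50 - 1*27) - 73) = 1*((50 - 1*27) - 73) = 1*((50 - 27) - 73) = 1*(23 - 73) = 1*(-50) = -50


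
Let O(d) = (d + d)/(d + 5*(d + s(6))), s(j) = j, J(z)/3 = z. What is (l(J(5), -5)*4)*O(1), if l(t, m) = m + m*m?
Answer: 40/9 ≈ 4.4444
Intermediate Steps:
J(z) = 3*z
l(t, m) = m + m²
O(d) = 2*d/(30 + 6*d) (O(d) = (d + d)/(d + 5*(d + 6)) = (2*d)/(d + 5*(6 + d)) = (2*d)/(d + (30 + 5*d)) = (2*d)/(30 + 6*d) = 2*d/(30 + 6*d))
(l(J(5), -5)*4)*O(1) = (-5*(1 - 5)*4)*((⅓)*1/(5 + 1)) = (-5*(-4)*4)*((⅓)*1/6) = (20*4)*((⅓)*1*(⅙)) = 80*(1/18) = 40/9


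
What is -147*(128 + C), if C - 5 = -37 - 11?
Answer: -12495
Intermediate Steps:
C = -43 (C = 5 + (-37 - 11) = 5 - 48 = -43)
-147*(128 + C) = -147*(128 - 43) = -147*85 = -12495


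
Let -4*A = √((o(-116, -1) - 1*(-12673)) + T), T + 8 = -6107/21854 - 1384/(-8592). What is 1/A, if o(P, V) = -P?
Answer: -28*√359232136861029/14999128895 ≈ -0.035382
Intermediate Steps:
T = -47636936/5867799 (T = -8 + (-6107/21854 - 1384/(-8592)) = -8 + (-6107*1/21854 - 1384*(-1/8592)) = -8 + (-6107/21854 + 173/1074) = -8 - 694544/5867799 = -47636936/5867799 ≈ -8.1184)
A = -5*√359232136861029/3353028 (A = -√((-1*(-116) - 1*(-12673)) - 47636936/5867799)/4 = -√((116 + 12673) - 47636936/5867799)/4 = -√(12789 - 47636936/5867799)/4 = -5*√359232136861029/3353028 ≈ -28.263)
1/A = 1/(-5*√359232136861029/3353028) = -28*√359232136861029/14999128895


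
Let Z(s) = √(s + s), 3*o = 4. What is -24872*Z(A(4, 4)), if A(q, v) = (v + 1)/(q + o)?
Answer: -6218*√30 ≈ -34057.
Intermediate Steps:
o = 4/3 (o = (⅓)*4 = 4/3 ≈ 1.3333)
A(q, v) = (1 + v)/(4/3 + q) (A(q, v) = (v + 1)/(q + 4/3) = (1 + v)/(4/3 + q))
Z(s) = √2*√s (Z(s) = √(2*s) = √2*√s)
-24872*Z(A(4, 4)) = -24872*√2*√(3*(1 + 4)/(4 + 3*4)) = -24872*√2*√(3*5/(4 + 12)) = -24872*√2*√(3*5/16) = -24872*√2*√(3*(1/16)*5) = -24872*√2*√(15/16) = -24872*√2*√15/4 = -6218*√30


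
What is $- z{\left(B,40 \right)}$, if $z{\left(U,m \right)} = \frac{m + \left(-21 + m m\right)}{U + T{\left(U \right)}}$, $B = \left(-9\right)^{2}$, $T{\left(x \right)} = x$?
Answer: $- \frac{1619}{162} \approx -9.9938$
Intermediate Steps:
$B = 81$
$z{\left(U,m \right)} = \frac{-21 + m + m^{2}}{2 U}$ ($z{\left(U,m \right)} = \frac{m + \left(-21 + m m\right)}{U + U} = \frac{m + \left(-21 + m^{2}\right)}{2 U} = \left(-21 + m + m^{2}\right) \frac{1}{2 U} = \frac{-21 + m + m^{2}}{2 U}$)
$- z{\left(B,40 \right)} = - \frac{-21 + 40 + 40^{2}}{2 \cdot 81} = - \frac{-21 + 40 + 1600}{2 \cdot 81} = - \frac{1619}{2 \cdot 81} = \left(-1\right) \frac{1619}{162} = - \frac{1619}{162}$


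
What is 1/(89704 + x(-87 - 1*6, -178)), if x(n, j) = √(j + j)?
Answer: 22426/2011701993 - I*√89/4023403986 ≈ 1.1148e-5 - 2.3448e-9*I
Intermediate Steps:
x(n, j) = √2*√j (x(n, j) = √(2*j) = √2*√j)
1/(89704 + x(-87 - 1*6, -178)) = 1/(89704 + √2*√(-178)) = 1/(89704 + √2*(I*√178)) = 1/(89704 + 2*I*√89)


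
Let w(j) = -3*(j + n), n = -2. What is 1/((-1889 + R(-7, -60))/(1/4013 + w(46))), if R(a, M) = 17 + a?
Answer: 529715/7540427 ≈ 0.070250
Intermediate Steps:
w(j) = 6 - 3*j (w(j) = -3*(j - 2) = -3*(-2 + j) = 6 - 3*j)
1/((-1889 + R(-7, -60))/(1/4013 + w(46))) = 1/((-1889 + (17 - 7))/(1/4013 + (6 - 3*46))) = 1/((-1889 + 10)/(1/4013 + (6 - 138))) = 1/(-1879/(1/4013 - 132)) = 1/(-1879/(-529715/4013)) = 1/(-1879*(-4013/529715)) = 1/(7540427/529715) = 529715/7540427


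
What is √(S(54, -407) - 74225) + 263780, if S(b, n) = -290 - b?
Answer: 263780 + I*√74569 ≈ 2.6378e+5 + 273.07*I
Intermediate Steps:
√(S(54, -407) - 74225) + 263780 = √((-290 - 1*54) - 74225) + 263780 = √((-290 - 54) - 74225) + 263780 = √(-344 - 74225) + 263780 = √(-74569) + 263780 = I*√74569 + 263780 = 263780 + I*√74569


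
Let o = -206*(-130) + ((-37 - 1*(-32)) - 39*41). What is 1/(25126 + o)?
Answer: 1/50302 ≈ 1.9880e-5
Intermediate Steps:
o = 25176 (o = 26780 + ((-37 + 32) - 1599) = 26780 + (-5 - 1599) = 26780 - 1604 = 25176)
1/(25126 + o) = 1/(25126 + 25176) = 1/50302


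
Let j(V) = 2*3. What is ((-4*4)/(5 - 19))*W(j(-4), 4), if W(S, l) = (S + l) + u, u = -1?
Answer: 72/7 ≈ 10.286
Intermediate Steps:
j(V) = 6
W(S, l) = -1 + S + l (W(S, l) = (S + l) - 1 = -1 + S + l)
((-4*4)/(5 - 19))*W(j(-4), 4) = ((-4*4)/(5 - 19))*(-1 + 6 + 4) = -16/(-14)*9 = -16*(-1/14)*9 = (8/7)*9 = 72/7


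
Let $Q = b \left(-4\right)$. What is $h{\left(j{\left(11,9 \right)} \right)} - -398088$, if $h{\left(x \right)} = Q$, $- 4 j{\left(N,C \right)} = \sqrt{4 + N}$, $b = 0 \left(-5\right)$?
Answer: $398088$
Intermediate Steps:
$b = 0$
$Q = 0$ ($Q = 0 \left(-4\right) = 0$)
$j{\left(N,C \right)} = - \frac{\sqrt{4 + N}}{4}$
$h{\left(x \right)} = 0$
$h{\left(j{\left(11,9 \right)} \right)} - -398088 = 0 - -398088 = 0 + 398088 = 398088$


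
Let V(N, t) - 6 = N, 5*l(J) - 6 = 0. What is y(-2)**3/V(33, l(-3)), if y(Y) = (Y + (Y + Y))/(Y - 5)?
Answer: 72/4459 ≈ 0.016147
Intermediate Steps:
l(J) = 6/5 (l(J) = 6/5 + (1/5)*0 = 6/5 + 0 = 6/5)
V(N, t) = 6 + N
y(Y) = 3*Y/(-5 + Y) (y(Y) = (Y + 2*Y)/(-5 + Y) = (3*Y)/(-5 + Y) = 3*Y/(-5 + Y))
y(-2)**3/V(33, l(-3)) = (3*(-2)/(-5 - 2))**3/(6 + 33) = (3*(-2)/(-7))**3/39 = (3*(-2)*(-1/7))**3*(1/39) = (6/7)**3*(1/39) = (216/343)*(1/39) = 72/4459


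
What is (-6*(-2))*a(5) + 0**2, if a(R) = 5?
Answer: 60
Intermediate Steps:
(-6*(-2))*a(5) + 0**2 = -6*(-2)*5 + 0**2 = 12*5 + 0 = 60 + 0 = 60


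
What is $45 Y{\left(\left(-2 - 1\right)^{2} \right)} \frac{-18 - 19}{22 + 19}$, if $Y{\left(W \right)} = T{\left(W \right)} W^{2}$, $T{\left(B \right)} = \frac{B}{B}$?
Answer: $- \frac{134865}{41} \approx -3289.4$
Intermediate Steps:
$T{\left(B \right)} = 1$
$Y{\left(W \right)} = W^{2}$ ($Y{\left(W \right)} = 1 W^{2} = W^{2}$)
$45 Y{\left(\left(-2 - 1\right)^{2} \right)} \frac{-18 - 19}{22 + 19} = 45 \left(\left(-2 - 1\right)^{2}\right)^{2} \frac{-18 - 19}{22 + 19} = 45 \left(\left(-3\right)^{2}\right)^{2} \left(- \frac{37}{41}\right) = 45 \cdot 9^{2} \left(\left(-37\right) \frac{1}{41}\right) = 45 \cdot 81 \left(- \frac{37}{41}\right) = 3645 \left(- \frac{37}{41}\right) = - \frac{134865}{41}$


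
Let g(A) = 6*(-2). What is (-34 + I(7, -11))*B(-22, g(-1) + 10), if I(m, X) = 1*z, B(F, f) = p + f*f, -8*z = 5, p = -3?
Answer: -277/8 ≈ -34.625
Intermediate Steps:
z = -5/8 (z = -1/8*5 = -5/8 ≈ -0.62500)
g(A) = -12
B(F, f) = -3 + f**2 (B(F, f) = -3 + f*f = -3 + f**2)
I(m, X) = -5/8 (I(m, X) = 1*(-5/8) = -5/8)
(-34 + I(7, -11))*B(-22, g(-1) + 10) = (-34 - 5/8)*(-3 + (-12 + 10)**2) = -277*(-3 + (-2)**2)/8 = -277*(-3 + 4)/8 = -277/8*1 = -277/8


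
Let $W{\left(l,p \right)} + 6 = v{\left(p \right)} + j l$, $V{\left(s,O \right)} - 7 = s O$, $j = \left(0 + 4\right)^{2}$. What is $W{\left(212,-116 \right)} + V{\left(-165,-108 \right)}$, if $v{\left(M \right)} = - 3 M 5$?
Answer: $22953$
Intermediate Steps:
$v{\left(M \right)} = - 15 M$
$j = 16$ ($j = 4^{2} = 16$)
$V{\left(s,O \right)} = 7 + O s$ ($V{\left(s,O \right)} = 7 + s O = 7 + O s$)
$W{\left(l,p \right)} = -6 - 15 p + 16 l$ ($W{\left(l,p \right)} = -6 + \left(- 15 p + 16 l\right) = -6 - 15 p + 16 l$)
$W{\left(212,-116 \right)} + V{\left(-165,-108 \right)} = \left(-6 - -1740 + 16 \cdot 212\right) + \left(7 - -17820\right) = \left(-6 + 1740 + 3392\right) + \left(7 + 17820\right) = 5126 + 17827 = 22953$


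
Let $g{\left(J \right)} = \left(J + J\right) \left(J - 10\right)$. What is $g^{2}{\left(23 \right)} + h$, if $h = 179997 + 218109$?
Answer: $755710$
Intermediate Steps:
$h = 398106$
$g{\left(J \right)} = 2 J \left(-10 + J\right)$
$g^{2}{\left(23 \right)} + h = \left(2 \cdot 23 \left(-10 + 23\right)\right)^{2} + 398106 = \left(2 \cdot 23 \cdot 13\right)^{2} + 398106 = 598^{2} + 398106 = 357604 + 398106 = 755710$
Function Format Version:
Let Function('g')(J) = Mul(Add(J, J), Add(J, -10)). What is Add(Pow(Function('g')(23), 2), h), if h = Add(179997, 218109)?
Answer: 755710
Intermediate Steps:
h = 398106
Function('g')(J) = Mul(2, J, Add(-10, J)) (Function('g')(J) = Mul(Mul(2, J), Add(-10, J)) = Mul(2, J, Add(-10, J)))
Add(Pow(Function('g')(23), 2), h) = Add(Pow(Mul(2, 23, Add(-10, 23)), 2), 398106) = Add(Pow(Mul(2, 23, 13), 2), 398106) = Add(Pow(598, 2), 398106) = Add(357604, 398106) = 755710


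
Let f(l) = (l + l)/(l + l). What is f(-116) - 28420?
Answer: -28419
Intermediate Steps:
f(l) = 1 (f(l) = (2*l)/((2*l)) = (2*l)*(1/(2*l)) = 1)
f(-116) - 28420 = 1 - 28420 = -28419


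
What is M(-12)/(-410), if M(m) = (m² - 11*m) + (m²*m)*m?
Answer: -10506/205 ≈ -51.249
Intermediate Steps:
M(m) = m² + m⁴ - 11*m (M(m) = (m² - 11*m) + m³*m = (m² - 11*m) + m⁴ = m² + m⁴ - 11*m)
M(-12)/(-410) = -12*(-11 - 12 + (-12)³)/(-410) = -12*(-11 - 12 - 1728)*(-1/410) = -12*(-1751)*(-1/410) = 21012*(-1/410) = -10506/205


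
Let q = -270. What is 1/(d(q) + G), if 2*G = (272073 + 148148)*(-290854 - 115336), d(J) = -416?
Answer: -1/85344784411 ≈ -1.1717e-11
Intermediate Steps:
G = -85344783995 (G = ((272073 + 148148)*(-290854 - 115336))/2 = (420221*(-406190))/2 = (½)*(-170689567990) = -85344783995)
1/(d(q) + G) = 1/(-416 - 85344783995) = 1/(-85344784411) = -1/85344784411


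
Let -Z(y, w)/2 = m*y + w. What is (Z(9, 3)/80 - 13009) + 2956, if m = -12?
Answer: -80403/8 ≈ -10050.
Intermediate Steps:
Z(y, w) = -2*w + 24*y (Z(y, w) = -2*(-12*y + w) = -2*(w - 12*y) = -2*w + 24*y)
(Z(9, 3)/80 - 13009) + 2956 = ((-2*3 + 24*9)/80 - 13009) + 2956 = ((-6 + 216)/80 - 13009) + 2956 = ((1/80)*210 - 13009) + 2956 = (21/8 - 13009) + 2956 = -104051/8 + 2956 = -80403/8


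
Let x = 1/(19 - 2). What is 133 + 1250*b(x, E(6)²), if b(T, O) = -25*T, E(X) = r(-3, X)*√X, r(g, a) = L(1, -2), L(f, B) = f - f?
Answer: -28989/17 ≈ -1705.2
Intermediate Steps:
L(f, B) = 0
r(g, a) = 0
x = 1/17 ≈ 0.058824
E(X) = 0 (E(X) = 0*√X = 0)
133 + 1250*b(x, E(6)²) = 133 + 1250*(-25*1/17) = 133 + 1250*(-25/17) = 133 - 31250/17 = -28989/17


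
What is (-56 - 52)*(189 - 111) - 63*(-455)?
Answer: 20241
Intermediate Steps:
(-56 - 52)*(189 - 111) - 63*(-455) = -108*78 + 28665 = -8424 + 28665 = 20241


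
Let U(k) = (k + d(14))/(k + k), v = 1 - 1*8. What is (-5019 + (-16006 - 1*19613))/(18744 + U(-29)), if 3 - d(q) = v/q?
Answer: -1571336/724785 ≈ -2.1680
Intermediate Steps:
v = -7 (v = 1 - 8 = -7)
d(q) = 3 + 7/q (d(q) = 3 - (-7)/q = 3 + 7/q)
U(k) = (7/2 + k)/(2*k) (U(k) = (k + (3 + 7/14))/(k + k) = (k + (3 + 7*(1/14)))/((2*k)) = (k + (3 + 1/2))*(1/(2*k)) = (k + 7/2)*(1/(2*k)) = (7/2 + k)*(1/(2*k)) = (7/2 + k)/(2*k))
(-5019 + (-16006 - 1*19613))/(18744 + U(-29)) = (-5019 + (-16006 - 1*19613))/(18744 + (1/4)*(7 + 2*(-29))/(-29)) = (-5019 + (-16006 - 19613))/(18744 + (1/4)*(-1/29)*(7 - 58)) = (-5019 - 35619)/(18744 + (1/4)*(-1/29)*(-51)) = -40638/(18744 + 51/116) = -40638/2174355/116 = -40638*116/2174355 = -1571336/724785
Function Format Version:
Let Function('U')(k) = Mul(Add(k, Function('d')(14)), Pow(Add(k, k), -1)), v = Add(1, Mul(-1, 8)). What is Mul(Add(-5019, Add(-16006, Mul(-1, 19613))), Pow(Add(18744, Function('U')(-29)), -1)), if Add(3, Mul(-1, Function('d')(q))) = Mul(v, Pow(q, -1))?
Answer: Rational(-1571336, 724785) ≈ -2.1680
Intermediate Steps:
v = -7 (v = Add(1, -8) = -7)
Function('d')(q) = Add(3, Mul(7, Pow(q, -1))) (Function('d')(q) = Add(3, Mul(-1, Mul(-7, Pow(q, -1)))) = Add(3, Mul(7, Pow(q, -1))))
Function('U')(k) = Mul(Rational(1, 2), Pow(k, -1), Add(Rational(7, 2), k)) (Function('U')(k) = Mul(Add(k, Add(3, Mul(7, Pow(14, -1)))), Pow(Add(k, k), -1)) = Mul(Add(k, Add(3, Mul(7, Rational(1, 14)))), Pow(Mul(2, k), -1)) = Mul(Add(k, Add(3, Rational(1, 2))), Mul(Rational(1, 2), Pow(k, -1))) = Mul(Add(k, Rational(7, 2)), Mul(Rational(1, 2), Pow(k, -1))) = Mul(Add(Rational(7, 2), k), Mul(Rational(1, 2), Pow(k, -1))) = Mul(Rational(1, 2), Pow(k, -1), Add(Rational(7, 2), k)))
Mul(Add(-5019, Add(-16006, Mul(-1, 19613))), Pow(Add(18744, Function('U')(-29)), -1)) = Mul(Add(-5019, Add(-16006, Mul(-1, 19613))), Pow(Add(18744, Mul(Rational(1, 4), Pow(-29, -1), Add(7, Mul(2, -29)))), -1)) = Mul(Add(-5019, Add(-16006, -19613)), Pow(Add(18744, Mul(Rational(1, 4), Rational(-1, 29), Add(7, -58))), -1)) = Mul(Add(-5019, -35619), Pow(Add(18744, Mul(Rational(1, 4), Rational(-1, 29), -51)), -1)) = Mul(-40638, Pow(Add(18744, Rational(51, 116)), -1)) = Mul(-40638, Pow(Rational(2174355, 116), -1)) = Mul(-40638, Rational(116, 2174355)) = Rational(-1571336, 724785)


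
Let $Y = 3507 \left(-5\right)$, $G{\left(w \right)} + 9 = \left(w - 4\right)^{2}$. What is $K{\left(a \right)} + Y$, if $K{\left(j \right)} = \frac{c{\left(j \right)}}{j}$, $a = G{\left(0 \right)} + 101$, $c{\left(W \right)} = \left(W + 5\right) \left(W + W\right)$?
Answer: $-17309$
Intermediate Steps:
$c{\left(W \right)} = 2 W \left(5 + W\right)$ ($c{\left(W \right)} = \left(5 + W\right) 2 W = 2 W \left(5 + W\right)$)
$G{\left(w \right)} = -9 + \left(-4 + w\right)^{2}$ ($G{\left(w \right)} = -9 + \left(w - 4\right)^{2} = -9 + \left(-4 + w\right)^{2}$)
$a = 108$ ($a = \left(-9 + \left(-4 + 0\right)^{2}\right) + 101 = \left(-9 + \left(-4\right)^{2}\right) + 101 = \left(-9 + 16\right) + 101 = 7 + 101 = 108$)
$K{\left(j \right)} = 10 + 2 j$ ($K{\left(j \right)} = \frac{2 j \left(5 + j\right)}{j} = 10 + 2 j$)
$Y = -17535$
$K{\left(a \right)} + Y = \left(10 + 2 \cdot 108\right) - 17535 = \left(10 + 216\right) - 17535 = 226 - 17535 = -17309$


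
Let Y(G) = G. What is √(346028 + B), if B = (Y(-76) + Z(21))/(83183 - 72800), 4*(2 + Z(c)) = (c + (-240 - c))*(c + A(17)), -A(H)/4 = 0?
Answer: √4144902120982/3461 ≈ 588.24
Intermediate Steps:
A(H) = 0 (A(H) = -4*0 = 0)
Z(c) = -2 - 60*c (Z(c) = -2 + ((c + (-240 - c))*(c + 0))/4 = -2 + (-240*c)/4 = -2 - 60*c)
B = -446/3461 (B = (-76 + (-2 - 60*21))/(83183 - 72800) = (-76 + (-2 - 1260))/10383 = (-76 - 1262)*(1/10383) = -1338*1/10383 = -446/3461 ≈ -0.12886)
√(346028 + B) = √(346028 - 446/3461) = √(1197602462/3461) = √4144902120982/3461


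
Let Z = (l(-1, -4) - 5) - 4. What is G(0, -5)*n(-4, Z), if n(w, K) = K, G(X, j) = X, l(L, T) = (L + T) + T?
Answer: 0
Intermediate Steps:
l(L, T) = L + 2*T
Z = -18 (Z = ((-1 + 2*(-4)) - 5) - 4 = ((-1 - 8) - 5) - 4 = (-9 - 5) - 4 = -14 - 4 = -18)
G(0, -5)*n(-4, Z) = 0*(-18) = 0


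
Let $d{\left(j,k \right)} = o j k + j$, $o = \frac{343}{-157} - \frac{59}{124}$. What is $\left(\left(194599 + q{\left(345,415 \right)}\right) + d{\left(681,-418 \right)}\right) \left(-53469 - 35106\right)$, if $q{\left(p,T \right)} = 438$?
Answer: $- \frac{821714665397025}{9734} \approx -8.4417 \cdot 10^{10}$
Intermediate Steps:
$o = - \frac{51795}{19468}$ ($o = 343 \left(- \frac{1}{157}\right) - \frac{59}{124} = - \frac{343}{157} - \frac{59}{124} = - \frac{51795}{19468} \approx -2.6605$)
$d{\left(j,k \right)} = j - \frac{51795 j k}{19468}$ ($d{\left(j,k \right)} = - \frac{51795 j}{19468} k + j = - \frac{51795 j k}{19468} + j = j - \frac{51795 j k}{19468}$)
$\left(\left(194599 + q{\left(345,415 \right)}\right) + d{\left(681,-418 \right)}\right) \left(-53469 - 35106\right) = \left(\left(194599 + 438\right) + \frac{1}{19468} \cdot 681 \left(19468 - -21650310\right)\right) \left(-53469 - 35106\right) = \left(195037 + \frac{1}{19468} \cdot 681 \left(19468 + 21650310\right)\right) \left(-53469 + \left(-141522 + 106416\right)\right) = \left(195037 + \frac{1}{19468} \cdot 681 \cdot 21669778\right) \left(-53469 - 35106\right) = \left(195037 + \frac{7378559409}{9734}\right) \left(-88575\right) = \frac{9277049567}{9734} \left(-88575\right) = - \frac{821714665397025}{9734}$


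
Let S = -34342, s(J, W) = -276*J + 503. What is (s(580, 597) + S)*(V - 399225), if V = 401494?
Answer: -440002211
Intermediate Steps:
s(J, W) = 503 - 276*J
(s(580, 597) + S)*(V - 399225) = ((503 - 276*580) - 34342)*(401494 - 399225) = ((503 - 160080) - 34342)*2269 = (-159577 - 34342)*2269 = -193919*2269 = -440002211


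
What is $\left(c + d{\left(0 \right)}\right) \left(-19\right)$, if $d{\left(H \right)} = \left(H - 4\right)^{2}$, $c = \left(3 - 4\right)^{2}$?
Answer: $-323$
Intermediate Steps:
$c = 1$ ($c = \left(-1\right)^{2} = 1$)
$d{\left(H \right)} = \left(-4 + H\right)^{2}$
$\left(c + d{\left(0 \right)}\right) \left(-19\right) = \left(1 + \left(-4 + 0\right)^{2}\right) \left(-19\right) = \left(1 + \left(-4\right)^{2}\right) \left(-19\right) = \left(1 + 16\right) \left(-19\right) = 17 \left(-19\right) = -323$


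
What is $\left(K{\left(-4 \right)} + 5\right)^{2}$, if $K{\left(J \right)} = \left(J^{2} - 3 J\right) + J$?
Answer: $841$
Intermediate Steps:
$K{\left(J \right)} = J^{2} - 2 J$
$\left(K{\left(-4 \right)} + 5\right)^{2} = \left(- 4 \left(-2 - 4\right) + 5\right)^{2} = \left(\left(-4\right) \left(-6\right) + 5\right)^{2} = \left(24 + 5\right)^{2} = 29^{2} = 841$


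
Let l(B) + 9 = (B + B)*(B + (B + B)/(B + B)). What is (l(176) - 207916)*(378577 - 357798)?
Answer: -3025858759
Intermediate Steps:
l(B) = -9 + 2*B*(1 + B) (l(B) = -9 + (B + B)*(B + (B + B)/(B + B)) = -9 + (2*B)*(B + (2*B)/((2*B))) = -9 + (2*B)*(B + (2*B)*(1/(2*B))) = -9 + (2*B)*(B + 1) = -9 + (2*B)*(1 + B) = -9 + 2*B*(1 + B))
(l(176) - 207916)*(378577 - 357798) = ((-9 + 2*176 + 2*176²) - 207916)*(378577 - 357798) = ((-9 + 352 + 2*30976) - 207916)*20779 = ((-9 + 352 + 61952) - 207916)*20779 = (62295 - 207916)*20779 = -145621*20779 = -3025858759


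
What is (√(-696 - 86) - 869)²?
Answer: (869 - I*√782)² ≈ 7.5438e+5 - 48602.0*I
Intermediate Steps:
(√(-696 - 86) - 869)² = (√(-782) - 869)² = (I*√782 - 869)² = (-869 + I*√782)²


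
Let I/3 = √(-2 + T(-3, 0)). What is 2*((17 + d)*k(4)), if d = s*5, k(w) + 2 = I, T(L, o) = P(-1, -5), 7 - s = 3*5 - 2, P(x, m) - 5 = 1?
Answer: -104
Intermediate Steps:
P(x, m) = 6 (P(x, m) = 5 + 1 = 6)
s = -6 (s = 7 - (3*5 - 2) = 7 - (15 - 2) = 7 - 1*13 = 7 - 13 = -6)
T(L, o) = 6
I = 6 (I = 3*√(-2 + 6) = 3*√4 = 3*2 = 6)
k(w) = 4 (k(w) = -2 + 6 = 4)
d = -30 (d = -6*5 = -30)
2*((17 + d)*k(4)) = 2*((17 - 30)*4) = 2*(-13*4) = 2*(-52) = -104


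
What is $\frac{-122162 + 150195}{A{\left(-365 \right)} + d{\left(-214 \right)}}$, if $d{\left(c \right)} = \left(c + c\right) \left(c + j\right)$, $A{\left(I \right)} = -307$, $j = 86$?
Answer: $\frac{28033}{54477} \approx 0.51458$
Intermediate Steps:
$d{\left(c \right)} = 2 c \left(86 + c\right)$ ($d{\left(c \right)} = \left(c + c\right) \left(c + 86\right) = 2 c \left(86 + c\right)$)
$\frac{-122162 + 150195}{A{\left(-365 \right)} + d{\left(-214 \right)}} = \frac{-122162 + 150195}{-307 + 2 \left(-214\right) \left(86 - 214\right)} = \frac{28033}{-307 + 2 \left(-214\right) \left(-128\right)} = \frac{28033}{-307 + 54784} = \frac{28033}{54477}$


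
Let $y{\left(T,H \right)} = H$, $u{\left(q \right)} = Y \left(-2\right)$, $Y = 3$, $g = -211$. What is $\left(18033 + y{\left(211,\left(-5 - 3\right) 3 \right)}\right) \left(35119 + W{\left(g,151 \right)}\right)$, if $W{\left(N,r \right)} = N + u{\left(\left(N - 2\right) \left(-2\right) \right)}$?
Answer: $628550118$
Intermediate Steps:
$u{\left(q \right)} = -6$ ($u{\left(q \right)} = 3 \left(-2\right) = -6$)
$W{\left(N,r \right)} = -6 + N$ ($W{\left(N,r \right)} = N - 6 = -6 + N$)
$\left(18033 + y{\left(211,\left(-5 - 3\right) 3 \right)}\right) \left(35119 + W{\left(g,151 \right)}\right) = \left(18033 + \left(-5 - 3\right) 3\right) \left(35119 - 217\right) = \left(18033 - 24\right) \left(35119 - 217\right) = \left(18033 - 24\right) 34902 = 18009 \cdot 34902 = 628550118$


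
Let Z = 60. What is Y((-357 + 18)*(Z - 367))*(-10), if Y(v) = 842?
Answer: -8420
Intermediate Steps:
Y((-357 + 18)*(Z - 367))*(-10) = 842*(-10) = -8420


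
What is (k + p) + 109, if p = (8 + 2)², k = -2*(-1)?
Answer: 211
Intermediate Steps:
k = 2
p = 100 (p = 10² = 100)
(k + p) + 109 = (2 + 100) + 109 = 102 + 109 = 211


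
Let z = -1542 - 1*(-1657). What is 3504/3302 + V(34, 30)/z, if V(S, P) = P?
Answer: 50202/37973 ≈ 1.3220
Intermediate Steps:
z = 115 (z = -1542 + 1657 = 115)
3504/3302 + V(34, 30)/z = 3504/3302 + 30/115 = 3504*(1/3302) + 30*(1/115) = 1752/1651 + 6/23 = 50202/37973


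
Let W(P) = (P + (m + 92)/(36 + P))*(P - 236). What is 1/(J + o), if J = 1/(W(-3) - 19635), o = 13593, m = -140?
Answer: 204274/2776696471 ≈ 7.3567e-5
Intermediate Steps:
W(P) = (-236 + P)*(P - 48/(36 + P)) (W(P) = (P + (-140 + 92)/(36 + P))*(P - 236) = (P - 48/(36 + P))*(-236 + P) = (-236 + P)*(P - 48/(36 + P)))
J = -11/204274 (J = 1/((11328 + (-3)³ - 8544*(-3) - 200*(-3)²)/(36 - 3) - 19635) = 1/((11328 - 27 + 25632 - 200*9)/33 - 19635) = 1/((11328 - 27 + 25632 - 1800)/33 - 19635) = 1/((1/33)*35133 - 19635) = 1/(11711/11 - 19635) = 1/(-204274/11) = -11/204274 ≈ -5.3849e-5)
1/(J + o) = 1/(-11/204274 + 13593) = 1/(2776696471/204274) = 204274/2776696471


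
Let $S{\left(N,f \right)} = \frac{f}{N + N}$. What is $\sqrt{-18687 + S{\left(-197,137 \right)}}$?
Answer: $\frac{i \sqrt{2900949110}}{394} \approx 136.7 i$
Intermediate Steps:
$S{\left(N,f \right)} = \frac{f}{2 N}$
$\sqrt{-18687 + S{\left(-197,137 \right)}} = \sqrt{-18687 + \frac{1}{2} \cdot 137 \frac{1}{-197}} = \sqrt{-18687 + \frac{1}{2} \cdot 137 \left(- \frac{1}{197}\right)} = \sqrt{-18687 - \frac{137}{394}} = \sqrt{- \frac{7362815}{394}} = \frac{i \sqrt{2900949110}}{394}$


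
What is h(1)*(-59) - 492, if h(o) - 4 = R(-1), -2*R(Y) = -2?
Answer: -787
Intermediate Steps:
R(Y) = 1 (R(Y) = -½*(-2) = 1)
h(o) = 5 (h(o) = 4 + 1 = 5)
h(1)*(-59) - 492 = 5*(-59) - 492 = -295 - 492 = -787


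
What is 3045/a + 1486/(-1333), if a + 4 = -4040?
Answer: -3356123/1796884 ≈ -1.8677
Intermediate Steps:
a = -4044 (a = -4 - 4040 = -4044)
3045/a + 1486/(-1333) = 3045/(-4044) + 1486/(-1333) = 3045*(-1/4044) + 1486*(-1/1333) = -1015/1348 - 1486/1333 = -3356123/1796884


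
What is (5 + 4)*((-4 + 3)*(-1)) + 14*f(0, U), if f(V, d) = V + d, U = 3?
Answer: 51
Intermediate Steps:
(5 + 4)*((-4 + 3)*(-1)) + 14*f(0, U) = (5 + 4)*((-4 + 3)*(-1)) + 14*(0 + 3) = 9*(-1*(-1)) + 14*3 = 9*1 + 42 = 9 + 42 = 51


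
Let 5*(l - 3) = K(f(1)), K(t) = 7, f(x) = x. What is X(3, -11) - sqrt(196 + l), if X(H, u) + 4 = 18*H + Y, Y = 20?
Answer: 70 - sqrt(5010)/5 ≈ 55.844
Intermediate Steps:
X(H, u) = 16 + 18*H (X(H, u) = -4 + (18*H + 20) = -4 + (20 + 18*H) = 16 + 18*H)
l = 22/5 (l = 3 + (1/5)*7 = 3 + 7/5 = 22/5 ≈ 4.4000)
X(3, -11) - sqrt(196 + l) = (16 + 18*3) - sqrt(196 + 22/5) = (16 + 54) - sqrt(1002/5) = 70 - sqrt(5010)/5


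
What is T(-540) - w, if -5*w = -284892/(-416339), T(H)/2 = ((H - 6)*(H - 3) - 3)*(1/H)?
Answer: -41139573619/37470510 ≈ -1097.9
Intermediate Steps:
T(H) = 2*(-3 + (-6 + H)*(-3 + H))/H (T(H) = 2*(((H - 6)*(H - 3) - 3)*(1/H)) = 2*(((-6 + H)*(-3 + H) - 3)/H) = 2*((-3 + (-6 + H)*(-3 + H))/H) = 2*(-3 + (-6 + H)*(-3 + H))/H)
w = -284892/2081695 (w = -(-284892)/(5*(-416339)) = -(-284892)*(-1)/(5*416339) = -1/5*284892/416339 = -284892/2081695 ≈ -0.13686)
T(-540) - w = (-18 + 2*(-540) + 30/(-540)) - 1*(-284892/2081695) = (-18 - 1080 + 30*(-1/540)) + 284892/2081695 = (-18 - 1080 - 1/18) + 284892/2081695 = -19765/18 + 284892/2081695 = -41139573619/37470510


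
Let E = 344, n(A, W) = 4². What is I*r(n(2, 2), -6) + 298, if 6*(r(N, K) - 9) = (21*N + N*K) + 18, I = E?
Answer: 18186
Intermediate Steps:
n(A, W) = 16
I = 344
r(N, K) = 12 + 7*N/2 + K*N/6 (r(N, K) = 9 + ((21*N + N*K) + 18)/6 = 9 + ((21*N + K*N) + 18)/6 = 9 + (18 + 21*N + K*N)/6 = 9 + (3 + 7*N/2 + K*N/6) = 12 + 7*N/2 + K*N/6)
I*r(n(2, 2), -6) + 298 = 344*(12 + (7/2)*16 + (⅙)*(-6)*16) + 298 = 344*(12 + 56 - 16) + 298 = 344*52 + 298 = 17888 + 298 = 18186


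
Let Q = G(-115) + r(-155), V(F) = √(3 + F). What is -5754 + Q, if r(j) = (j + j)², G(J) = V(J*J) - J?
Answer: 90461 + 2*√3307 ≈ 90576.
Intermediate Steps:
G(J) = √(3 + J²) - J (G(J) = √(3 + J*J) - J = √(3 + J²) - J)
r(j) = 4*j² (r(j) = (2*j)² = 4*j²)
Q = 96215 + 2*√3307 (Q = (√(3 + (-115)²) - 1*(-115)) + 4*(-155)² = (√(3 + 13225) + 115) + 4*24025 = (√13228 + 115) + 96100 = (2*√3307 + 115) + 96100 = (115 + 2*√3307) + 96100 = 96215 + 2*√3307 ≈ 96330.)
-5754 + Q = -5754 + (96215 + 2*√3307) = 90461 + 2*√3307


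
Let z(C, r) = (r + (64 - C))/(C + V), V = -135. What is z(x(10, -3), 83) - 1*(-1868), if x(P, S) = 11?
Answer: 57874/31 ≈ 1866.9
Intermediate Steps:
z(C, r) = (64 + r - C)/(-135 + C) (z(C, r) = (r + (64 - C))/(C - 135) = (64 + r - C)/(-135 + C))
z(x(10, -3), 83) - 1*(-1868) = (64 + 83 - 1*11)/(-135 + 11) - 1*(-1868) = (64 + 83 - 11)/(-124) + 1868 = -1/124*136 + 1868 = -34/31 + 1868 = 57874/31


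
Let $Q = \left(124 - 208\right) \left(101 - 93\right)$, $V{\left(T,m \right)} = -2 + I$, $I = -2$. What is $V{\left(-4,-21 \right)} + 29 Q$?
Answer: $-19492$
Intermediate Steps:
$V{\left(T,m \right)} = -4$ ($V{\left(T,m \right)} = -2 - 2 = -4$)
$Q = -672$ ($Q = \left(-84\right) 8 = -672$)
$V{\left(-4,-21 \right)} + 29 Q = -4 + 29 \left(-672\right) = -4 - 19488 = -19492$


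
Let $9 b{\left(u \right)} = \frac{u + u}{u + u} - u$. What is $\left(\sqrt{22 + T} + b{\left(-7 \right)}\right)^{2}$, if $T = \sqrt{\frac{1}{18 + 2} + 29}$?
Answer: $\frac{\left(80 + 9 \sqrt{10} \sqrt{220 + \sqrt{2905}}\right)^{2}}{8100} \approx 37.484$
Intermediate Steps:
$b{\left(u \right)} = \frac{1}{9} - \frac{u}{9}$ ($b{\left(u \right)} = \frac{\frac{u + u}{u + u} - u}{9} = \frac{\frac{2 u}{2 u} - u}{9} = \frac{2 u \frac{1}{2 u} - u}{9} = \frac{1 - u}{9} = \frac{1}{9} - \frac{u}{9}$)
$T = \frac{\sqrt{2905}}{10}$ ($T = \sqrt{\frac{1}{20} + 29} = \sqrt{\frac{581}{20}} = \frac{\sqrt{2905}}{10} \approx 5.3898$)
$\left(\sqrt{22 + T} + b{\left(-7 \right)}\right)^{2} = \left(\sqrt{22 + \frac{\sqrt{2905}}{10}} + \left(\frac{1}{9} - - \frac{7}{9}\right)\right)^{2} = \left(\sqrt{22 + \frac{\sqrt{2905}}{10}} + \left(\frac{1}{9} + \frac{7}{9}\right)\right)^{2} = \left(\sqrt{22 + \frac{\sqrt{2905}}{10}} + \frac{8}{9}\right)^{2} = \left(\frac{8}{9} + \sqrt{22 + \frac{\sqrt{2905}}{10}}\right)^{2}$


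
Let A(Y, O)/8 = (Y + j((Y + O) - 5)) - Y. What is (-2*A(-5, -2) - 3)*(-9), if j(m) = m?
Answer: -1701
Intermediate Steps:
A(Y, O) = -40 + 8*O + 8*Y (A(Y, O) = 8*((Y + ((Y + O) - 5)) - Y) = 8*((Y + ((O + Y) - 5)) - Y) = 8*((Y + (-5 + O + Y)) - Y) = 8*((-5 + O + 2*Y) - Y) = 8*(-5 + O + Y) = -40 + 8*O + 8*Y)
(-2*A(-5, -2) - 3)*(-9) = (-2*(-40 + 8*(-2) + 8*(-5)) - 3)*(-9) = (-2*(-40 - 16 - 40) - 3)*(-9) = (-2*(-96) - 3)*(-9) = (192 - 3)*(-9) = 189*(-9) = -1701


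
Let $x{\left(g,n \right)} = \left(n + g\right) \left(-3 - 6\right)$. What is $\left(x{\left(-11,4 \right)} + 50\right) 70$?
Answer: $7910$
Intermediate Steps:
$x{\left(g,n \right)} = - 9 g - 9 n$ ($x{\left(g,n \right)} = \left(g + n\right) \left(-9\right) = - 9 g - 9 n$)
$\left(x{\left(-11,4 \right)} + 50\right) 70 = \left(\left(\left(-9\right) \left(-11\right) - 36\right) + 50\right) 70 = \left(\left(99 - 36\right) + 50\right) 70 = \left(63 + 50\right) 70 = 113 \cdot 70 = 7910$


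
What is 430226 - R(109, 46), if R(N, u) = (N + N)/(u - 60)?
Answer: 3011691/7 ≈ 4.3024e+5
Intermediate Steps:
R(N, u) = 2*N/(-60 + u) (R(N, u) = (2*N)/(-60 + u) = 2*N/(-60 + u))
430226 - R(109, 46) = 430226 - 2*109/(-60 + 46) = 430226 - 2*109/(-14) = 430226 - 2*109*(-1)/14 = 430226 - 1*(-109/7) = 430226 + 109/7 = 3011691/7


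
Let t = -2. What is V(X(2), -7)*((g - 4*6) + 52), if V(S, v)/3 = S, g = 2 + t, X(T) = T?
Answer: 168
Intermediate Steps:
g = 0 (g = 2 - 2 = 0)
V(S, v) = 3*S
V(X(2), -7)*((g - 4*6) + 52) = (3*2)*((0 - 4*6) + 52) = 6*((0 - 24) + 52) = 6*(-24 + 52) = 6*28 = 168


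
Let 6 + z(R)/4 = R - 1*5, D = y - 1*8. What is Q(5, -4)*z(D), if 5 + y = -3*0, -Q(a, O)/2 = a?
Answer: 960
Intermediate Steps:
Q(a, O) = -2*a
y = -5 (y = -5 - 3*0 = -5 + 0 = -5)
D = -13 (D = -5 - 1*8 = -5 - 8 = -13)
z(R) = -44 + 4*R (z(R) = -24 + 4*(R - 1*5) = -24 + 4*(R - 5) = -24 + 4*(-5 + R) = -24 + (-20 + 4*R) = -44 + 4*R)
Q(5, -4)*z(D) = (-2*5)*(-44 + 4*(-13)) = -10*(-44 - 52) = -10*(-96) = 960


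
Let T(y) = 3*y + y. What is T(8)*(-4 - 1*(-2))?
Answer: -64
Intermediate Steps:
T(y) = 4*y
T(8)*(-4 - 1*(-2)) = (4*8)*(-4 - 1*(-2)) = 32*(-4 + 2) = 32*(-2) = -64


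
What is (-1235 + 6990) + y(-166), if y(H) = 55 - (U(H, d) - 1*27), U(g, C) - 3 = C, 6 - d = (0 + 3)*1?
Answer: 5831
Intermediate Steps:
d = 3 (d = 6 - (0 + 3) = 6 - 3 = 3)
U(g, C) = 3 + C
y(H) = 76 (y(H) = 55 - ((3 + 3) - 1*27) = 55 - (6 - 27) = 55 - 1*(-21) = 55 + 21 = 76)
(-1235 + 6990) + y(-166) = (-1235 + 6990) + 76 = 5755 + 76 = 5831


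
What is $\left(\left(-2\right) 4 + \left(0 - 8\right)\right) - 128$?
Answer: $-144$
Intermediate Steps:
$\left(\left(-2\right) 4 + \left(0 - 8\right)\right) - 128 = \left(-8 + \left(0 - 8\right)\right) - 128 = \left(-8 - 8\right) - 128 = -16 - 128 = -144$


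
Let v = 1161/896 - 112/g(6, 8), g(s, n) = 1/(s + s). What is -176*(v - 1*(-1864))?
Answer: -5137891/56 ≈ -91748.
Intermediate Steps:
g(s, n) = 1/(2*s)
v = -1203063/896 (v = 1161/896 - 112/((½)/6) = 1161*(1/896) - 112/((½)*(⅙)) = 1161/896 - 112/1/12 = 1161/896 - 112*12 = 1161/896 - 1344 = -1203063/896 ≈ -1342.7)
-176*(v - 1*(-1864)) = -176*(-1203063/896 - 1*(-1864)) = -176*(-1203063/896 + 1864) = -176*467081/896 = -1*5137891/56 = -5137891/56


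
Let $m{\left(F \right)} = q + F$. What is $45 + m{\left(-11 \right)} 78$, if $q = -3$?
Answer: $-1047$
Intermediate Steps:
$m{\left(F \right)} = -3 + F$
$45 + m{\left(-11 \right)} 78 = 45 + \left(-3 - 11\right) 78 = 45 - 1092 = -1047$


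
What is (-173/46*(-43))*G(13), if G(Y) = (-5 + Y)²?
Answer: 238048/23 ≈ 10350.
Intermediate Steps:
(-173/46*(-43))*G(13) = (-173/46*(-43))*(-5 + 13)² = (-173*1/46*(-43))*8² = -173/46*(-43)*64 = (7439/46)*64 = 238048/23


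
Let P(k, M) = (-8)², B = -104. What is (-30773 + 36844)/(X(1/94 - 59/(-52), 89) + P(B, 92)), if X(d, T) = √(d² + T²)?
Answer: -2320826153984/22855079601 + 14837524*√47321044657/22855079601 ≈ 39.678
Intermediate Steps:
P(k, M) = 64
X(d, T) = √(T² + d²)
(-30773 + 36844)/(X(1/94 - 59/(-52), 89) + P(B, 92)) = (-30773 + 36844)/(√(89² + (1/94 - 59/(-52))²) + 64) = 6071/(√(7921 + (1*(1/94) - 59*(-1/52))²) + 64) = 6071/(√(7921 + (1/94 + 59/52)²) + 64) = 6071/(√(7921 + (2799/2444)²) + 64) = 6071/(√(7921 + 7834401/5973136) + 64) = 6071/(√(47321044657/5973136) + 64) = 6071/(√47321044657/2444 + 64) = 6071/(64 + √47321044657/2444)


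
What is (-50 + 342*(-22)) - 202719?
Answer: -210293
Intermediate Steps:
(-50 + 342*(-22)) - 202719 = (-50 - 7524) - 202719 = -7574 - 202719 = -210293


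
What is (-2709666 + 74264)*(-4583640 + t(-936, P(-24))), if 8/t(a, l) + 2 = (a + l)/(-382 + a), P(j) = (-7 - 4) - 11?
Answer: 10134910739371264/839 ≈ 1.2080e+13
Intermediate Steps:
P(j) = -22 (P(j) = -11 - 11 = -22)
t(a, l) = 8/(-2 + (a + l)/(-382 + a))
(-2709666 + 74264)*(-4583640 + t(-936, P(-24))) = (-2709666 + 74264)*(-4583640 + 8*(-382 - 936)/(764 - 22 - 1*(-936))) = -2635402*(-4583640 + 8*(-1318)/(764 - 22 + 936)) = -2635402*(-4583640 + 8*(-1318)/1678) = -2635402*(-4583640 + 8*(1/1678)*(-1318)) = -2635402*(-4583640 - 5272/839) = -2635402*(-3845679232/839) = 10134910739371264/839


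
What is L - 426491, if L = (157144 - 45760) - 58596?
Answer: -373703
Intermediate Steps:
L = 52788 (L = 111384 - 58596 = 52788)
L - 426491 = 52788 - 426491 = -373703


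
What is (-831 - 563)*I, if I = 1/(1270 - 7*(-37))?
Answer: -1394/1529 ≈ -0.91171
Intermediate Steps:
I = 1/1529 (I = 1/(1270 + 259) = 1/1529 ≈ 0.00065402)
(-831 - 563)*I = (-831 - 563)*(1/1529) = -1394*1/1529 = -1394/1529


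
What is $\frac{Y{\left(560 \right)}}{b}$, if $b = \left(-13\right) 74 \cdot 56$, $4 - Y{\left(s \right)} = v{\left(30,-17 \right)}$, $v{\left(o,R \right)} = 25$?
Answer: $\frac{3}{7696} \approx 0.00038981$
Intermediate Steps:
$Y{\left(s \right)} = -21$ ($Y{\left(s \right)} = 4 - 25 = -21$)
$b = -53872$ ($b = \left(-962\right) 56 = -53872$)
$\frac{Y{\left(560 \right)}}{b} = - \frac{21}{-53872} = \left(-21\right) \left(- \frac{1}{53872}\right) = \frac{3}{7696}$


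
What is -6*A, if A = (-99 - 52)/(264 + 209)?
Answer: 906/473 ≈ 1.9154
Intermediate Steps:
A = -151/473 ≈ -0.31924
-6*A = -6*(-151/473) = 906/473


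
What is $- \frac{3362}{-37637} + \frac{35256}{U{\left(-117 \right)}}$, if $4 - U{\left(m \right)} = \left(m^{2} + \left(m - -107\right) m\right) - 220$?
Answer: $- \frac{1277727202}{550817495} \approx -2.3197$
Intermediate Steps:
$U{\left(m \right)} = 224 - m^{2} - m \left(107 + m\right)$ ($U{\left(m \right)} = 4 - \left(\left(m^{2} + \left(m - -107\right) m\right) - 220\right) = 4 - \left(\left(m^{2} + \left(m + 107\right) m\right) - 220\right) = 4 - \left(\left(m^{2} + \left(107 + m\right) m\right) - 220\right) = 4 - \left(\left(m^{2} + m \left(107 + m\right)\right) - 220\right) = 4 - \left(-220 + m^{2} + m \left(107 + m\right)\right) = 224 - m^{2} - m \left(107 + m\right)$)
$- \frac{3362}{-37637} + \frac{35256}{U{\left(-117 \right)}} = - \frac{3362}{-37637} + \frac{35256}{224 - -12519 - 2 \left(-117\right)^{2}} = \left(-3362\right) \left(- \frac{1}{37637}\right) + \frac{35256}{224 + 12519 - 27378} = \frac{3362}{37637} + \frac{35256}{224 + 12519 - 27378} = \frac{3362}{37637} + \frac{35256}{-14635} = \frac{3362}{37637} + 35256 \left(- \frac{1}{14635}\right) = \frac{3362}{37637} - \frac{35256}{14635} = - \frac{1277727202}{550817495}$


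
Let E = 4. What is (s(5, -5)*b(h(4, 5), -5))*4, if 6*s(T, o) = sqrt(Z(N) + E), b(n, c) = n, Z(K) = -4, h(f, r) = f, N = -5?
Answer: 0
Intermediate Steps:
s(T, o) = 0 (s(T, o) = sqrt(-4 + 4)/6 = sqrt(0)/6 = (1/6)*0 = 0)
(s(5, -5)*b(h(4, 5), -5))*4 = (0*4)*4 = 0*4 = 0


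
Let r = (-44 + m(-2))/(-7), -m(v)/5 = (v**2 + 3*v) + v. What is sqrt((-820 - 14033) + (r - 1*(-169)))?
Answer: 2*I*sqrt(179837)/7 ≈ 121.16*I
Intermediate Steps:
m(v) = -20*v - 5*v**2 (m(v) = -5*((v**2 + 3*v) + v) = -5*(v**2 + 4*v) = -20*v - 5*v**2)
r = 24/7 (r = (-44 - 5*(-2)*(4 - 2))/(-7) = -(-44 - 5*(-2)*2)/7 = -(-44 + 20)/7 = -1/7*(-24) = 24/7 ≈ 3.4286)
sqrt((-820 - 14033) + (r - 1*(-169))) = sqrt((-820 - 14033) + (24/7 - 1*(-169))) = sqrt(-14853 + (24/7 + 169)) = sqrt(-14853 + 1207/7) = sqrt(-102764/7) = 2*I*sqrt(179837)/7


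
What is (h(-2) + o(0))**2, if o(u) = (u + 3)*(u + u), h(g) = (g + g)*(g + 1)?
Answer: 16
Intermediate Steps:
h(g) = 2*g*(1 + g) (h(g) = (2*g)*(1 + g) = 2*g*(1 + g))
o(u) = 2*u*(3 + u) (o(u) = (3 + u)*(2*u) = 2*u*(3 + u))
(h(-2) + o(0))**2 = (2*(-2)*(1 - 2) + 2*0*(3 + 0))**2 = (2*(-2)*(-1) + 2*0*3)**2 = (4 + 0)**2 = 4**2 = 16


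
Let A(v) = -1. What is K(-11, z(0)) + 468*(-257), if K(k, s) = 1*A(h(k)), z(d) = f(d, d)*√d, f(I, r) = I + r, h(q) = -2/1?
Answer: -120277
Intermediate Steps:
h(q) = -2 (h(q) = -2*1 = -2)
z(d) = 2*d^(3/2) (z(d) = (d + d)*√d = (2*d)*√d = 2*d^(3/2))
K(k, s) = -1 (K(k, s) = 1*(-1) = -1)
K(-11, z(0)) + 468*(-257) = -1 + 468*(-257) = -1 - 120276 = -120277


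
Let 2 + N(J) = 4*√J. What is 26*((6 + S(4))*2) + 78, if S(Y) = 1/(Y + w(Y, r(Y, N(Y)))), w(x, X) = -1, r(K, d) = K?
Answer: 1222/3 ≈ 407.33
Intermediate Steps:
N(J) = -2 + 4*√J
S(Y) = 1/(-1 + Y) (S(Y) = 1/(Y - 1) = 1/(-1 + Y))
26*((6 + S(4))*2) + 78 = 26*((6 + 1/(-1 + 4))*2) + 78 = 26*((6 + 1/3)*2) + 78 = 26*((6 + ⅓)*2) + 78 = 26*((19/3)*2) + 78 = 26*(38/3) + 78 = 988/3 + 78 = 1222/3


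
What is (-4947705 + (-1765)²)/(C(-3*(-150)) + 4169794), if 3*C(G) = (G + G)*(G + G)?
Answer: -916240/2219897 ≈ -0.41274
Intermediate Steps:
C(G) = 4*G²/3 (C(G) = ((G + G)*(G + G))/3 = ((2*G)*(2*G))/3 = (4*G²)/3 = 4*G²/3)
(-4947705 + (-1765)²)/(C(-3*(-150)) + 4169794) = (-4947705 + (-1765)²)/(4*(-3*(-150))²/3 + 4169794) = (-4947705 + 3115225)/((4/3)*450² + 4169794) = -1832480/((4/3)*202500 + 4169794) = -1832480/(270000 + 4169794) = -1832480/4439794 = -1832480*1/4439794 = -916240/2219897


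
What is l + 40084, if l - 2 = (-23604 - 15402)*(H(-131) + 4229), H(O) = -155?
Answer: -158870358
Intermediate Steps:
l = -158910442 (l = 2 + (-23604 - 15402)*(-155 + 4229) = 2 - 39006*4074 = 2 - 158910444 = -158910442)
l + 40084 = -158910442 + 40084 = -158870358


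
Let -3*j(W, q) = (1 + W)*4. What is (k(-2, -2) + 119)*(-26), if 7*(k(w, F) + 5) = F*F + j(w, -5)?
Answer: -62660/21 ≈ -2983.8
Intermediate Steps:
j(W, q) = -4/3 - 4*W/3 (j(W, q) = -(1 + W)*4/3 = -(4 + 4*W)/3 = -4/3 - 4*W/3)
k(w, F) = -109/21 - 4*w/21 + F**2/7 (k(w, F) = -5 + (F*F + (-4/3 - 4*w/3))/7 = -5 + (F**2 + (-4/3 - 4*w/3))/7 = -5 + (-4/3 + F**2 - 4*w/3)/7 = -5 + (-4/21 - 4*w/21 + F**2/7) = -109/21 - 4*w/21 + F**2/7)
(k(-2, -2) + 119)*(-26) = ((-109/21 - 4/21*(-2) + (1/7)*(-2)**2) + 119)*(-26) = ((-109/21 + 8/21 + (1/7)*4) + 119)*(-26) = ((-109/21 + 8/21 + 4/7) + 119)*(-26) = (-89/21 + 119)*(-26) = (2410/21)*(-26) = -62660/21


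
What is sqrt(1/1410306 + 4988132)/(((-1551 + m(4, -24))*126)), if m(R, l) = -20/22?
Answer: -11*sqrt(9921210055135578258)/3033492049476 ≈ -0.011422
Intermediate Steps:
m(R, l) = -10/11 (m(R, l) = -20*1/22 = -10/11)
sqrt(1/1410306 + 4988132)/(((-1551 + m(4, -24))*126)) = sqrt(1/1410306 + 4988132)/(((-1551 - 10/11)*126)) = sqrt(1/1410306 + 4988132)/((-17071/11*126)) = sqrt(7034792488393/1410306)/(-2150946/11) = (sqrt(9921210055135578258)/1410306)*(-11/2150946) = -11*sqrt(9921210055135578258)/3033492049476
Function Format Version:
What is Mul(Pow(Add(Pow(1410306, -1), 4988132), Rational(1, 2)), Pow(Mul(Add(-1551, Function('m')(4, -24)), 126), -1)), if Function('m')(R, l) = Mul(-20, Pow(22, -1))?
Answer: Mul(Rational(-11, 3033492049476), Pow(9921210055135578258, Rational(1, 2))) ≈ -0.011422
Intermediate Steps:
Function('m')(R, l) = Rational(-10, 11) (Function('m')(R, l) = Mul(-20, Rational(1, 22)) = Rational(-10, 11))
Mul(Pow(Add(Pow(1410306, -1), 4988132), Rational(1, 2)), Pow(Mul(Add(-1551, Function('m')(4, -24)), 126), -1)) = Mul(Pow(Add(Pow(1410306, -1), 4988132), Rational(1, 2)), Pow(Mul(Add(-1551, Rational(-10, 11)), 126), -1)) = Mul(Pow(Add(Rational(1, 1410306), 4988132), Rational(1, 2)), Pow(Mul(Rational(-17071, 11), 126), -1)) = Mul(Pow(Rational(7034792488393, 1410306), Rational(1, 2)), Pow(Rational(-2150946, 11), -1)) = Mul(Mul(Rational(1, 1410306), Pow(9921210055135578258, Rational(1, 2))), Rational(-11, 2150946)) = Mul(Rational(-11, 3033492049476), Pow(9921210055135578258, Rational(1, 2)))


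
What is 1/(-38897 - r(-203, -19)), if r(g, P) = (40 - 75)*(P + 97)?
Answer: -1/36167 ≈ -2.7650e-5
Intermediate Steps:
r(g, P) = -3395 - 35*P (r(g, P) = -35*(97 + P) = -3395 - 35*P)
1/(-38897 - r(-203, -19)) = 1/(-38897 - (-3395 - 35*(-19))) = 1/(-38897 - (-3395 + 665)) = 1/(-38897 - 1*(-2730)) = 1/(-38897 + 2730) = 1/(-36167) = -1/36167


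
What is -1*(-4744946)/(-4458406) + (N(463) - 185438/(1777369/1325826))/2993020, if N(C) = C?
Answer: -1197007363687344433/1078063031718071740 ≈ -1.1103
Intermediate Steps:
-1*(-4744946)/(-4458406) + (N(463) - 185438/(1777369/1325826))/2993020 = -1*(-4744946)/(-4458406) + (463 - 185438/(1777369/1325826))/2993020 = 4744946*(-1/4458406) + (463 - 185438/(1777369*(1/1325826)))*(1/2993020) = -2372473/2229203 + (463 - 185438/1777369/1325826)*(1/2993020) = -2372473/2229203 + (463 - 185438*1325826/1777369)*(1/2993020) = -2372473/2229203 + (463 - 22350774708/161579)*(1/2993020) = -2372473/2229203 - 22275963631/161579*1/2993020 = -2372473/2229203 - 22275963631/483609178580 = -1197007363687344433/1078063031718071740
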